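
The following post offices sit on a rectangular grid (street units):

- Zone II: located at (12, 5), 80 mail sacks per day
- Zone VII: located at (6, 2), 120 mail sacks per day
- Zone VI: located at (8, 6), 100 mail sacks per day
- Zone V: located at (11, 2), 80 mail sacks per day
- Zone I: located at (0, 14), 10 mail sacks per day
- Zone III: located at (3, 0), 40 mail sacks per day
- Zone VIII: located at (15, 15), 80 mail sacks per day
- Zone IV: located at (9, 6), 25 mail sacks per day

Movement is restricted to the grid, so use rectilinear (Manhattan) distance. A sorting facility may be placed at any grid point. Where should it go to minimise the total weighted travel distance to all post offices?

Manhattan distance separates: Σwᵢ(|x−xᵢ|+|y−yᵢ|) = Σwᵢ|x−xᵢ| + Σwᵢ|y−yᵢ|, so x and y are optimised independently as 1-D weighted medians.
Total weight W = 535; half = 267.5.
x-coordinate, sorted with cumulative weight:
  x=0 (Zone I, w=10) cum 10
  x=3 (Zone III, w=40) cum 50
  x=6 (Zone VII, w=120) cum 170
  x=8 (Zone VI, w=100) cum 270  ← median
  x=9 (Zone IV, w=25) cum 295
  x=11 (Zone V, w=80) cum 375
  x=12 (Zone II, w=80) cum 455
  x=15 (Zone VIII, w=80) cum 535
⇒ x* = 8
y-coordinate, sorted with cumulative weight:
  y=0 (Zone III, w=40) cum 40
  y=2 (Zone VII, w=120) cum 160
  y=2 (Zone V, w=80) cum 240
  y=5 (Zone II, w=80) cum 320  ← median
  y=6 (Zone VI, w=100) cum 420
  y=6 (Zone IV, w=25) cum 445
  y=14 (Zone I, w=10) cum 455
  y=15 (Zone VIII, w=80) cum 535
⇒ y* = 5

(8, 5)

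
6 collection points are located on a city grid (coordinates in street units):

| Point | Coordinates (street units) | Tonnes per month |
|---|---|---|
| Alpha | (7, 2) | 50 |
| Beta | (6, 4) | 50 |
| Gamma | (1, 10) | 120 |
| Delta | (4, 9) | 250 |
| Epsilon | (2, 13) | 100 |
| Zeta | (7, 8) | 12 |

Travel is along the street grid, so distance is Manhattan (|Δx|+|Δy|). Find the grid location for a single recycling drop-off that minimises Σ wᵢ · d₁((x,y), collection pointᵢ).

(4, 9)

Manhattan distance separates: Σwᵢ(|x−xᵢ|+|y−yᵢ|) = Σwᵢ|x−xᵢ| + Σwᵢ|y−yᵢ|, so x and y are optimised independently as 1-D weighted medians.
Total weight W = 582; half = 291.
x-coordinate, sorted with cumulative weight:
  x=1 (Gamma, w=120) cum 120
  x=2 (Epsilon, w=100) cum 220
  x=4 (Delta, w=250) cum 470  ← median
  x=6 (Beta, w=50) cum 520
  x=7 (Alpha, w=50) cum 570
  x=7 (Zeta, w=12) cum 582
⇒ x* = 4
y-coordinate, sorted with cumulative weight:
  y=2 (Alpha, w=50) cum 50
  y=4 (Beta, w=50) cum 100
  y=8 (Zeta, w=12) cum 112
  y=9 (Delta, w=250) cum 362  ← median
  y=10 (Gamma, w=120) cum 482
  y=13 (Epsilon, w=100) cum 582
⇒ y* = 9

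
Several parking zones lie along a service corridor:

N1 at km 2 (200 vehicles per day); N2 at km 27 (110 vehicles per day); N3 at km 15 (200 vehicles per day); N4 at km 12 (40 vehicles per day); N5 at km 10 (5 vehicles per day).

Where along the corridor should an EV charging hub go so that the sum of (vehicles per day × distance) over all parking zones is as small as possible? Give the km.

x = 15

For a sum of weighted absolute distances on a line, the optimum is the weighted median (not the mean). Total weight W = 555; half-weight = 277.5.
Sort by position and accumulate weight:
  km 2 (N1, w=200) → cum 200
  km 10 (N5, w=5) → cum 205
  km 12 (N4, w=40) → cum 245
  km 15 (N3, w=200) → cum 445  ≥ 277.5 → median here
  km 27 (N2, w=110) → cum 555
Optimal location: km 15.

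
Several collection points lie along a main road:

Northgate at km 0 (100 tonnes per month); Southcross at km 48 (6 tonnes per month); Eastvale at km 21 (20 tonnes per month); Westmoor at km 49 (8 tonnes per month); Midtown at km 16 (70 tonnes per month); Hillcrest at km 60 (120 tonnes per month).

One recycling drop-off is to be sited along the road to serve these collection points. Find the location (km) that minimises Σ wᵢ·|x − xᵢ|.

x = 16

For a sum of weighted absolute distances on a line, the optimum is the weighted median (not the mean). Total weight W = 324; half-weight = 162.
Sort by position and accumulate weight:
  km 0 (Northgate, w=100) → cum 100
  km 16 (Midtown, w=70) → cum 170  ≥ 162 → median here
  km 21 (Eastvale, w=20) → cum 190
  km 48 (Southcross, w=6) → cum 196
  km 49 (Westmoor, w=8) → cum 204
  km 60 (Hillcrest, w=120) → cum 324
Optimal location: km 16.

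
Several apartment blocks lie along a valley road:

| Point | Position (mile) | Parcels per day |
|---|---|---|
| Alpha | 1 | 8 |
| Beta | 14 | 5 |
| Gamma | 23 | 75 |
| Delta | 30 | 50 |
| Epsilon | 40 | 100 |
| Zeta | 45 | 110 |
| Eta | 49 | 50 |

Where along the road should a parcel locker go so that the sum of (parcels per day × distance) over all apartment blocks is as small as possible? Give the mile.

For a sum of weighted absolute distances on a line, the optimum is the weighted median (not the mean). Total weight W = 398; half-weight = 199.
Sort by position and accumulate weight:
  mile 1 (Alpha, w=8) → cum 8
  mile 14 (Beta, w=5) → cum 13
  mile 23 (Gamma, w=75) → cum 88
  mile 30 (Delta, w=50) → cum 138
  mile 40 (Epsilon, w=100) → cum 238  ≥ 199 → median here
  mile 45 (Zeta, w=110) → cum 348
  mile 49 (Eta, w=50) → cum 398
Optimal location: mile 40.

x = 40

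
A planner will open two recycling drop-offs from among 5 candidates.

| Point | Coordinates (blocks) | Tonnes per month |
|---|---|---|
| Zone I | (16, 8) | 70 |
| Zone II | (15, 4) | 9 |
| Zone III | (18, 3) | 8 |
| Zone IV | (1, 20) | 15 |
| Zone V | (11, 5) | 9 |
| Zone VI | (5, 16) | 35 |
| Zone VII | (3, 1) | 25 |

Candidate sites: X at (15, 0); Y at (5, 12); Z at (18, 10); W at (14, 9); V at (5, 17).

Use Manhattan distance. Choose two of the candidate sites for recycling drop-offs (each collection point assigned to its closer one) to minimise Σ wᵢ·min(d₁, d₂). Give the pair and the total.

{W, V}, total 997

Evaluate every pair (each demand assigned to the nearer of the two):
  {W, V}: total = 997
  {Y, W}: total = 1052
  {Z, V}: total = 1115
  {Y, Z}: total = 1170
  {X, V}: total = 1260
  {X, Y}: total = 1440
  {X, W}: total = 1602
  {Z, W}: total = 1778
  {X, Z}: total = 1840
  {Y, V}: total = 1970
Best pair: {W, V} with total 997.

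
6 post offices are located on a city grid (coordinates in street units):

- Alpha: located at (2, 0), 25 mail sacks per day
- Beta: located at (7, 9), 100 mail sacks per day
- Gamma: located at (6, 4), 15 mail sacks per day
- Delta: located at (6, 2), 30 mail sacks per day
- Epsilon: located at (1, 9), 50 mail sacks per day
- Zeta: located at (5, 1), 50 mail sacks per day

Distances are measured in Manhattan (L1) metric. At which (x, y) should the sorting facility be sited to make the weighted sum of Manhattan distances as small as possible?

Manhattan distance separates: Σwᵢ(|x−xᵢ|+|y−yᵢ|) = Σwᵢ|x−xᵢ| + Σwᵢ|y−yᵢ|, so x and y are optimised independently as 1-D weighted medians.
Total weight W = 270; half = 135.
x-coordinate, sorted with cumulative weight:
  x=1 (Epsilon, w=50) cum 50
  x=2 (Alpha, w=25) cum 75
  x=5 (Zeta, w=50) cum 125
  x=6 (Gamma, w=15) cum 140  ← median
  x=6 (Delta, w=30) cum 170
  x=7 (Beta, w=100) cum 270
⇒ x* = 6
y-coordinate, sorted with cumulative weight:
  y=0 (Alpha, w=25) cum 25
  y=1 (Zeta, w=50) cum 75
  y=2 (Delta, w=30) cum 105
  y=4 (Gamma, w=15) cum 120
  y=9 (Beta, w=100) cum 220  ← median
  y=9 (Epsilon, w=50) cum 270
⇒ y* = 9

(6, 9)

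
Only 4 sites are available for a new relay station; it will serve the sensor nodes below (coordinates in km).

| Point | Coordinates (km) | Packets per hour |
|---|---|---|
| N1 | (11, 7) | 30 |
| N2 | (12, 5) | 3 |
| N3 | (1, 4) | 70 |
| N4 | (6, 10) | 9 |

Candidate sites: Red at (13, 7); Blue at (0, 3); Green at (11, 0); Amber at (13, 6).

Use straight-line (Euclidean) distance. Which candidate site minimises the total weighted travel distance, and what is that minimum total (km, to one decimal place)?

Blue, total 569.6 km

Total weighted distance at each candidate:
  Red (13, 7): total = 1001.1
  Blue (0, 3): total = 569.6
  Green (11, 0): total = 1079.8
  Amber (13, 6): total = 995.5
Minimum is at Blue with total 569.6 km.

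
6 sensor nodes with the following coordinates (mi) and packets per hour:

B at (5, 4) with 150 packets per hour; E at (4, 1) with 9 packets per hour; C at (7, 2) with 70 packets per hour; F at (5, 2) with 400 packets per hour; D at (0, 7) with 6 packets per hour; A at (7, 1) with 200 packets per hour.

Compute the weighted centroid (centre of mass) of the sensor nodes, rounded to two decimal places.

(5.60, 2.14)

The minimiser of Σwᵢ‖p−pᵢ‖² is the weighted centroid p* = (Σwᵢpᵢ)/(Σwᵢ).
Σwᵢ = 835.
Σwᵢxᵢ = 150·5 + 9·4 + 70·7 + 400·5 + 6·0 + 200·7 = 4676.
Σwᵢyᵢ = 150·4 + 9·1 + 70·2 + 400·2 + 6·7 + 200·1 = 1791.
x* = 4676/835 = 5.60, y* = 1791/835 = 2.14.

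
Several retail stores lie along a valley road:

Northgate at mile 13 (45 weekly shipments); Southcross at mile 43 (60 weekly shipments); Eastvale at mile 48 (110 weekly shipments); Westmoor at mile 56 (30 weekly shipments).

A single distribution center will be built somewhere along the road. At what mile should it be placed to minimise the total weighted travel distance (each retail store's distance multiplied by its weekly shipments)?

x = 48

For a sum of weighted absolute distances on a line, the optimum is the weighted median (not the mean). Total weight W = 245; half-weight = 122.5.
Sort by position and accumulate weight:
  mile 13 (Northgate, w=45) → cum 45
  mile 43 (Southcross, w=60) → cum 105
  mile 48 (Eastvale, w=110) → cum 215  ≥ 122.5 → median here
  mile 56 (Westmoor, w=30) → cum 245
Optimal location: mile 48.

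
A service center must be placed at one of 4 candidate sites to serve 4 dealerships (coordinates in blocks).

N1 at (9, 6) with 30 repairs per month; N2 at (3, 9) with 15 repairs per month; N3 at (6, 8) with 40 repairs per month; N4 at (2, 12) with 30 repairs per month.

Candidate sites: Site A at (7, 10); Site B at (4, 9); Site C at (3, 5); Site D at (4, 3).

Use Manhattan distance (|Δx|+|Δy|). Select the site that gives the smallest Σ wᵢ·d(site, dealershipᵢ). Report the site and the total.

Site B, total 525 blocks

Total weighted distance at each candidate:
  Site A (7, 10): total = 585
  Site B (4, 9): total = 525
  Site C (3, 5): total = 750
  Site D (4, 3): total = 955
Minimum is at Site B with total 525 blocks.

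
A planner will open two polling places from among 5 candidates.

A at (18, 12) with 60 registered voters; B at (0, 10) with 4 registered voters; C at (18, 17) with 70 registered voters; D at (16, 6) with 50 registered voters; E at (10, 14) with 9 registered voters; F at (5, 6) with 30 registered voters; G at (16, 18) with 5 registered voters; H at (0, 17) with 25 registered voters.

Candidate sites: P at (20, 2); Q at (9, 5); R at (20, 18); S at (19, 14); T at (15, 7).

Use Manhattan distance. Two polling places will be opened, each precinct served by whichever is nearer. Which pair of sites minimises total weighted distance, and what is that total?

Evaluate every pair (each demand assigned to the nearer of the two):
  {S, T}: total = 1628
  {Q, S}: total = 1707
  {R, T}: total = 1845
  {Q, R}: total = 1931
  {P, S}: total = 2188
  {R, S}: total = 2318
  {Q, T}: total = 2371
  {P, R}: total = 2443
  {P, T}: total = 2685
  {P, Q}: total = 3231
Best pair: {S, T} with total 1628.

{S, T}, total 1628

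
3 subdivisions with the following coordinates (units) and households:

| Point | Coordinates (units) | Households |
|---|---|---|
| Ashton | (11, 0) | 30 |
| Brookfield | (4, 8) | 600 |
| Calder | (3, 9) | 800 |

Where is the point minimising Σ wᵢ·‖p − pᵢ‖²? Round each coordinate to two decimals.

(3.59, 8.39)

The minimiser of Σwᵢ‖p−pᵢ‖² is the weighted centroid p* = (Σwᵢpᵢ)/(Σwᵢ).
Σwᵢ = 1430.
Σwᵢxᵢ = 30·11 + 600·4 + 800·3 = 5130.
Σwᵢyᵢ = 30·0 + 600·8 + 800·9 = 12000.
x* = 5130/1430 = 3.59, y* = 12000/1430 = 8.39.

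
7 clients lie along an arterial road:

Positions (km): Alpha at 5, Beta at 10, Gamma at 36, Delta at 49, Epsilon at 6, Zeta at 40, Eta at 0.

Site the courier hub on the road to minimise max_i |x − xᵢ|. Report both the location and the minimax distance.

The 1-center on a line is the midpoint of the two extreme points: leftmost at 0, rightmost at 49.
Optimal location = (0 + 49)/2 = 24.5; maximum distance = (49 − 0)/2 = 24.5.

location 24.5, max distance 24.5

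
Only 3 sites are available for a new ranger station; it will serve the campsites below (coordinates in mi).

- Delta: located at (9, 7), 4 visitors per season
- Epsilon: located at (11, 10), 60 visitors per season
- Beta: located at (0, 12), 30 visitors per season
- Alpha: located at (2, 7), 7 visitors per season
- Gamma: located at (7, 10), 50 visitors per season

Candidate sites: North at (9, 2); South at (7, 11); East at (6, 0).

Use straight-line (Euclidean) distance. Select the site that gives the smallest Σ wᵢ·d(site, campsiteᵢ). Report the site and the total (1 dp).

South, total 572.2 mi

Total weighted distance at each candidate:
  North (9, 2): total = 1390.9
  South (7, 11): total = 572.2
  East (6, 0): total = 1662.7
Minimum is at South with total 572.2 mi.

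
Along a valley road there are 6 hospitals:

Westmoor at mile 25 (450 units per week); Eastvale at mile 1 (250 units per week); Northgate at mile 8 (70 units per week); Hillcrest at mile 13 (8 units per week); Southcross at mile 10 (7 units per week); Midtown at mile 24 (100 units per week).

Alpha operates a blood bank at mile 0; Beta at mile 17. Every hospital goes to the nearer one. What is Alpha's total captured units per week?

320

The indifferent point is the midpoint (0+17)/2 = 8.5; hospitals left of it (closer to Alpha at 0) go to Alpha, those right go to Beta.
  Eastvale at 1 (w=250) → Alpha
  Northgate at 8 (w=70) → Alpha
  Southcross at 10 (w=7) → Beta
  Hillcrest at 13 (w=8) → Beta
  Midtown at 24 (w=100) → Beta
  Westmoor at 25 (w=450) → Beta
Alpha captures 320; Beta captures 565.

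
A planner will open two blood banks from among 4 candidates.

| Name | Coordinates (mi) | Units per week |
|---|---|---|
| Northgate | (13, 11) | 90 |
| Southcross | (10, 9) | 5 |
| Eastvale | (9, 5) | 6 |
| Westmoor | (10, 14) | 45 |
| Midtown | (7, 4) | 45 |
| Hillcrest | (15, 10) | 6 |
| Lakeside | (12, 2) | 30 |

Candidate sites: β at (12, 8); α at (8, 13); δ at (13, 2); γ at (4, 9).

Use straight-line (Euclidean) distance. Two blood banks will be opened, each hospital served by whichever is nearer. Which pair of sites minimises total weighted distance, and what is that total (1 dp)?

{β, α}, total 911.6

Evaluate every pair (each demand assigned to the nearer of the two):
  {β, α}: total = 911.6
  {β, δ}: total = 942.1
  {α, δ}: total = 997.9
  {β, γ}: total = 1069.9
  {α, γ}: total = 1273.1
  {δ, γ}: total = 1563.3
Best pair: {β, α} with total 911.6.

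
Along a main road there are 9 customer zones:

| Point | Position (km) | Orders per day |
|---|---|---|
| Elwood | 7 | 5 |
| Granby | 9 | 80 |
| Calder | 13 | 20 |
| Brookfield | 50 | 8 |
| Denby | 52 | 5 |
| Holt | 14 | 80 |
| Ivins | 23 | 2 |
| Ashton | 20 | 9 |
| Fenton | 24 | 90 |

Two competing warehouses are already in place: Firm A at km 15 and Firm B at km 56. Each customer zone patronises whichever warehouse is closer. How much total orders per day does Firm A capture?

The indifferent point is the midpoint (15+56)/2 = 35.5; customer zones left of it (closer to Firm A at 15) go to Firm A, those right go to Firm B.
  Elwood at 7 (w=5) → Firm A
  Granby at 9 (w=80) → Firm A
  Calder at 13 (w=20) → Firm A
  Holt at 14 (w=80) → Firm A
  Ashton at 20 (w=9) → Firm A
  Ivins at 23 (w=2) → Firm A
  Fenton at 24 (w=90) → Firm A
  Brookfield at 50 (w=8) → Firm B
  Denby at 52 (w=5) → Firm B
Firm A captures 286; Firm B captures 13.

286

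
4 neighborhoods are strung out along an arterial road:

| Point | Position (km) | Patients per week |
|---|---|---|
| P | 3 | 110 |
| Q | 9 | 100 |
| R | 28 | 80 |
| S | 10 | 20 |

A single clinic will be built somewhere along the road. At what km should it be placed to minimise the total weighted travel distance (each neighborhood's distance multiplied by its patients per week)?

x = 9

For a sum of weighted absolute distances on a line, the optimum is the weighted median (not the mean). Total weight W = 310; half-weight = 155.
Sort by position and accumulate weight:
  km 3 (P, w=110) → cum 110
  km 9 (Q, w=100) → cum 210  ≥ 155 → median here
  km 10 (S, w=20) → cum 230
  km 28 (R, w=80) → cum 310
Optimal location: km 9.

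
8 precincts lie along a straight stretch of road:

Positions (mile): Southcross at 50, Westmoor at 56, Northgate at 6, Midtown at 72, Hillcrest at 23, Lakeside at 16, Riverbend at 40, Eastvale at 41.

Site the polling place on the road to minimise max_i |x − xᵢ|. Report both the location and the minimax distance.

location 39, max distance 33

The 1-center on a line is the midpoint of the two extreme points: leftmost at 6, rightmost at 72.
Optimal location = (6 + 72)/2 = 39; maximum distance = (72 − 6)/2 = 33.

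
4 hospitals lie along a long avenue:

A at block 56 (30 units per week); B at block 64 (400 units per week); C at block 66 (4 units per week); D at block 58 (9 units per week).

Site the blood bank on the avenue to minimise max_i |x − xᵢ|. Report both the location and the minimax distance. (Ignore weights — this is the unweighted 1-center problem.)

location 61, max distance 5

The 1-center on a line is the midpoint of the two extreme points: leftmost at 56, rightmost at 66.
Optimal location = (56 + 66)/2 = 61; maximum distance = (66 − 56)/2 = 5.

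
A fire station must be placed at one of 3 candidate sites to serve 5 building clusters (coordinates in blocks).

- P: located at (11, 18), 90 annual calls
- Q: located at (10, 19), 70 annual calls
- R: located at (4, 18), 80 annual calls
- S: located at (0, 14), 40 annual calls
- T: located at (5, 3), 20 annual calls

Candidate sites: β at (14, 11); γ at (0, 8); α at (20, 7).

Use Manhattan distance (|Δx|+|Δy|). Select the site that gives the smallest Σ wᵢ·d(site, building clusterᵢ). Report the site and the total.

β, total 4120 blocks

Total weighted distance at each candidate:
  β (14, 11): total = 4120
  γ (0, 8): total = 4920
  α (20, 7): total = 6960
Minimum is at β with total 4120 blocks.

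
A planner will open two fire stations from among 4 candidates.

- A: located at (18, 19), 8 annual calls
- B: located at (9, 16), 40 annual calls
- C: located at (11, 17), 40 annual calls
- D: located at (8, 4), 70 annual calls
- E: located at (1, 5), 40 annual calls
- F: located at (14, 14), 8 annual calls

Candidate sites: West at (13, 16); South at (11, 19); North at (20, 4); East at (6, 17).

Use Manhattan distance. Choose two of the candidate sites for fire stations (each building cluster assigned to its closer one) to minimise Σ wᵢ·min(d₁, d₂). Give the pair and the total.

{West, North}, total 2008

Evaluate every pair (each demand assigned to the nearer of the two):
  {West, North}: total = 2008
  {South, North}: total = 2040
  {North, East}: total = 2080
  {South, East}: total = 2090
  {West, East}: total = 2098
  {West, South}: total = 2430
Best pair: {West, North} with total 2008.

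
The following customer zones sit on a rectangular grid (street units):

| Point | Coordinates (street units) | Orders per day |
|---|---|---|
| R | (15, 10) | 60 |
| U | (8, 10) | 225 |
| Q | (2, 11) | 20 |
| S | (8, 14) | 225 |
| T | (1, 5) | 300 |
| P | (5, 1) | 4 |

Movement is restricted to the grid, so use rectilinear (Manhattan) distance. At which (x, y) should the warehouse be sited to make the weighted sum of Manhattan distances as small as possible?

(8, 10)

Manhattan distance separates: Σwᵢ(|x−xᵢ|+|y−yᵢ|) = Σwᵢ|x−xᵢ| + Σwᵢ|y−yᵢ|, so x and y are optimised independently as 1-D weighted medians.
Total weight W = 834; half = 417.
x-coordinate, sorted with cumulative weight:
  x=1 (T, w=300) cum 300
  x=2 (Q, w=20) cum 320
  x=5 (P, w=4) cum 324
  x=8 (U, w=225) cum 549  ← median
  x=8 (S, w=225) cum 774
  x=15 (R, w=60) cum 834
⇒ x* = 8
y-coordinate, sorted with cumulative weight:
  y=1 (P, w=4) cum 4
  y=5 (T, w=300) cum 304
  y=10 (R, w=60) cum 364
  y=10 (U, w=225) cum 589  ← median
  y=11 (Q, w=20) cum 609
  y=14 (S, w=225) cum 834
⇒ y* = 10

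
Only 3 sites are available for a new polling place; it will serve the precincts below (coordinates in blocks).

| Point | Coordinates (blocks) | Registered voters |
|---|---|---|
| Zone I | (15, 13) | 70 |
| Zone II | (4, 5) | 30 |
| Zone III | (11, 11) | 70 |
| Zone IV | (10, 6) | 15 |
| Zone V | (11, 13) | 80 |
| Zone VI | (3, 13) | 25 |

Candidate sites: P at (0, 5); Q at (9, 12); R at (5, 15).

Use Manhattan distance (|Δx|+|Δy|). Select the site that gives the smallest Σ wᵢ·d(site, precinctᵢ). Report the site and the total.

Total weighted distance at each candidate:
  P (0, 5): total = 4880
  Q (9, 12): total = 1580
  R (5, 15): total = 2820
Minimum is at Q with total 1580 blocks.

Q, total 1580 blocks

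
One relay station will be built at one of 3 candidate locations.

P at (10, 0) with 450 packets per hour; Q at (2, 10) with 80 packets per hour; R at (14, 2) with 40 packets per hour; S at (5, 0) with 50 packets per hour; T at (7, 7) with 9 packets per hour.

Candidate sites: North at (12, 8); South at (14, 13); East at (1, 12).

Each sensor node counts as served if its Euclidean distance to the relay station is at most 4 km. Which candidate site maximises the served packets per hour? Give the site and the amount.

Coverage radius r = 4 km; a point is covered iff (Δx)²+(Δy)² ≤ 4² = 16.
  North (12, 8): covers {none} → 0
  South (14, 13): covers {none} → 0
  East (1, 12): covers {Q} → 80
Maximum coverage at East: 80 packets per hour.

East, covering 80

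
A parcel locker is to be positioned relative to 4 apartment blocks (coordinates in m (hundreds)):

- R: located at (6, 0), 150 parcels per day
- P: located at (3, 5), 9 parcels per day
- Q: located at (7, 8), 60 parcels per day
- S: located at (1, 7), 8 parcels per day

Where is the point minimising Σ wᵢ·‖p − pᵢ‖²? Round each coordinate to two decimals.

The minimiser of Σwᵢ‖p−pᵢ‖² is the weighted centroid p* = (Σwᵢpᵢ)/(Σwᵢ).
Σwᵢ = 227.
Σwᵢxᵢ = 150·6 + 9·3 + 60·7 + 8·1 = 1355.
Σwᵢyᵢ = 150·0 + 9·5 + 60·8 + 8·7 = 581.
x* = 1355/227 = 5.97, y* = 581/227 = 2.56.

(5.97, 2.56)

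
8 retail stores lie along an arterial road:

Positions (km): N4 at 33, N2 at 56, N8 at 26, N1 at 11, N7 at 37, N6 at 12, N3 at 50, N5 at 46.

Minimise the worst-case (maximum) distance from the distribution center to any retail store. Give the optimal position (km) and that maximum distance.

The 1-center on a line is the midpoint of the two extreme points: leftmost at 11, rightmost at 56.
Optimal location = (11 + 56)/2 = 33.5; maximum distance = (56 − 11)/2 = 22.5.

location 33.5, max distance 22.5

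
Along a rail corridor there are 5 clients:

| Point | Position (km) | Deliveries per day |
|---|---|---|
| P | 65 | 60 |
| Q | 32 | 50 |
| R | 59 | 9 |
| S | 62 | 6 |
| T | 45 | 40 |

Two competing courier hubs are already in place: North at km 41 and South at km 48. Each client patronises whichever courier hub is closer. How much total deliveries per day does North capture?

The indifferent point is the midpoint (41+48)/2 = 44.5; clients left of it (closer to North at 41) go to North, those right go to South.
  Q at 32 (w=50) → North
  T at 45 (w=40) → South
  R at 59 (w=9) → South
  S at 62 (w=6) → South
  P at 65 (w=60) → South
North captures 50; South captures 115.

50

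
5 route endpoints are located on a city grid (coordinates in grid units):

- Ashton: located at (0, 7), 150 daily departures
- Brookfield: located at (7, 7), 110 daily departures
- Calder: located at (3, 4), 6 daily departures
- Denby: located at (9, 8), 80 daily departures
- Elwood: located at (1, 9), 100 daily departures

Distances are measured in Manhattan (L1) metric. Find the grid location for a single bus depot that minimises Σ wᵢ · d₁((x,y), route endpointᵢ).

Manhattan distance separates: Σwᵢ(|x−xᵢ|+|y−yᵢ|) = Σwᵢ|x−xᵢ| + Σwᵢ|y−yᵢ|, so x and y are optimised independently as 1-D weighted medians.
Total weight W = 446; half = 223.
x-coordinate, sorted with cumulative weight:
  x=0 (Ashton, w=150) cum 150
  x=1 (Elwood, w=100) cum 250  ← median
  x=3 (Calder, w=6) cum 256
  x=7 (Brookfield, w=110) cum 366
  x=9 (Denby, w=80) cum 446
⇒ x* = 1
y-coordinate, sorted with cumulative weight:
  y=4 (Calder, w=6) cum 6
  y=7 (Ashton, w=150) cum 156
  y=7 (Brookfield, w=110) cum 266  ← median
  y=8 (Denby, w=80) cum 346
  y=9 (Elwood, w=100) cum 446
⇒ y* = 7

(1, 7)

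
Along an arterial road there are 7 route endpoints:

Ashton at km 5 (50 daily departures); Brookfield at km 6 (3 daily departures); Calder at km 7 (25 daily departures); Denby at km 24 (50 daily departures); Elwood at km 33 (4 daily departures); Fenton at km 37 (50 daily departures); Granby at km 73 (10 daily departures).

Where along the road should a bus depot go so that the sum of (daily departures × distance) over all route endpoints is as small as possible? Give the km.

x = 24

For a sum of weighted absolute distances on a line, the optimum is the weighted median (not the mean). Total weight W = 192; half-weight = 96.
Sort by position and accumulate weight:
  km 5 (Ashton, w=50) → cum 50
  km 6 (Brookfield, w=3) → cum 53
  km 7 (Calder, w=25) → cum 78
  km 24 (Denby, w=50) → cum 128  ≥ 96 → median here
  km 33 (Elwood, w=4) → cum 132
  km 37 (Fenton, w=50) → cum 182
  km 73 (Granby, w=10) → cum 192
Optimal location: km 24.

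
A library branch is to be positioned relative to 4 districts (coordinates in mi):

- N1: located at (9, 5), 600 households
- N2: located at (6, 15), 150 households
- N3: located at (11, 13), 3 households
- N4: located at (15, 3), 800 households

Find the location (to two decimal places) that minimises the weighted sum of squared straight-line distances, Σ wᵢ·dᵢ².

(11.80, 4.95)

The minimiser of Σwᵢ‖p−pᵢ‖² is the weighted centroid p* = (Σwᵢpᵢ)/(Σwᵢ).
Σwᵢ = 1553.
Σwᵢxᵢ = 600·9 + 150·6 + 3·11 + 800·15 = 18333.
Σwᵢyᵢ = 600·5 + 150·15 + 3·13 + 800·3 = 7689.
x* = 18333/1553 = 11.80, y* = 7689/1553 = 4.95.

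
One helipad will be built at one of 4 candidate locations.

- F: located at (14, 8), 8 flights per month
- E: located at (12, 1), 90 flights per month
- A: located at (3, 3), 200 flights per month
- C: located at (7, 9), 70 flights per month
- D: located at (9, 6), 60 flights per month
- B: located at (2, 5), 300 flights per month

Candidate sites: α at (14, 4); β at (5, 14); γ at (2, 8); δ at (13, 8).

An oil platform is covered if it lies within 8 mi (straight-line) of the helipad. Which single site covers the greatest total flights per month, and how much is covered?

γ, covering 630

Coverage radius r = 8 mi; a point is covered iff (Δx)²+(Δy)² ≤ 8² = 64.
  α (14, 4): covers {F, E, D} → 158
  β (5, 14): covers {C} → 70
  γ (2, 8): covers {A, C, D, B} → 630
  δ (13, 8): covers {F, E, C, D} → 228
Maximum coverage at γ: 630 flights per month.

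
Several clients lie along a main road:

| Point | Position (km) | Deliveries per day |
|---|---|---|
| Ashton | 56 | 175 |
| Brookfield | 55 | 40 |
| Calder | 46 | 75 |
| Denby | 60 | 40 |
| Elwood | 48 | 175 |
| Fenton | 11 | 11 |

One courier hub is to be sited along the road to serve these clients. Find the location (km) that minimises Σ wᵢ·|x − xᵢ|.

For a sum of weighted absolute distances on a line, the optimum is the weighted median (not the mean). Total weight W = 516; half-weight = 258.
Sort by position and accumulate weight:
  km 11 (Fenton, w=11) → cum 11
  km 46 (Calder, w=75) → cum 86
  km 48 (Elwood, w=175) → cum 261  ≥ 258 → median here
  km 55 (Brookfield, w=40) → cum 301
  km 56 (Ashton, w=175) → cum 476
  km 60 (Denby, w=40) → cum 516
Optimal location: km 48.

x = 48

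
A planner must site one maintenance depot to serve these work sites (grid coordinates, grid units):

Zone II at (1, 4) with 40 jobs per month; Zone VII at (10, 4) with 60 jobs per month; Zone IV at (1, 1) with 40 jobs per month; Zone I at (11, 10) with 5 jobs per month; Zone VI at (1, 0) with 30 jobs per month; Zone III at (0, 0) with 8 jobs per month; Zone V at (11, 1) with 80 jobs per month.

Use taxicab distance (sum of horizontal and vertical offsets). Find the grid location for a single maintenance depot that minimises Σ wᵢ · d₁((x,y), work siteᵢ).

Manhattan distance separates: Σwᵢ(|x−xᵢ|+|y−yᵢ|) = Σwᵢ|x−xᵢ| + Σwᵢ|y−yᵢ|, so x and y are optimised independently as 1-D weighted medians.
Total weight W = 263; half = 131.5.
x-coordinate, sorted with cumulative weight:
  x=0 (Zone III, w=8) cum 8
  x=1 (Zone II, w=40) cum 48
  x=1 (Zone IV, w=40) cum 88
  x=1 (Zone VI, w=30) cum 118
  x=10 (Zone VII, w=60) cum 178  ← median
  x=11 (Zone I, w=5) cum 183
  x=11 (Zone V, w=80) cum 263
⇒ x* = 10
y-coordinate, sorted with cumulative weight:
  y=0 (Zone VI, w=30) cum 30
  y=0 (Zone III, w=8) cum 38
  y=1 (Zone IV, w=40) cum 78
  y=1 (Zone V, w=80) cum 158  ← median
  y=4 (Zone II, w=40) cum 198
  y=4 (Zone VII, w=60) cum 258
  y=10 (Zone I, w=5) cum 263
⇒ y* = 1

(10, 1)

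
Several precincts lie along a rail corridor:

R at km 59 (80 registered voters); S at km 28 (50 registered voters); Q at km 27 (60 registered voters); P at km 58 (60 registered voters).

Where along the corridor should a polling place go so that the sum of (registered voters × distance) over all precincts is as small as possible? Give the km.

For a sum of weighted absolute distances on a line, the optimum is the weighted median (not the mean). Total weight W = 250; half-weight = 125.
Sort by position and accumulate weight:
  km 27 (Q, w=60) → cum 60
  km 28 (S, w=50) → cum 110
  km 58 (P, w=60) → cum 170  ≥ 125 → median here
  km 59 (R, w=80) → cum 250
Optimal location: km 58.

x = 58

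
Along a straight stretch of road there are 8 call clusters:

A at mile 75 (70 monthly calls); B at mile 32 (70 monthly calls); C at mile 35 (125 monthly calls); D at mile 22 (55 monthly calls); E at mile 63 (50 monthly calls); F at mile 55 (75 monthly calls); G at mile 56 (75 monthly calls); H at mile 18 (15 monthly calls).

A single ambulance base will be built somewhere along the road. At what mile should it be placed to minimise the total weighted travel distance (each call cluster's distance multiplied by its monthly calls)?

For a sum of weighted absolute distances on a line, the optimum is the weighted median (not the mean). Total weight W = 535; half-weight = 267.5.
Sort by position and accumulate weight:
  mile 18 (H, w=15) → cum 15
  mile 22 (D, w=55) → cum 70
  mile 32 (B, w=70) → cum 140
  mile 35 (C, w=125) → cum 265
  mile 55 (F, w=75) → cum 340  ≥ 267.5 → median here
  mile 56 (G, w=75) → cum 415
  mile 63 (E, w=50) → cum 465
  mile 75 (A, w=70) → cum 535
Optimal location: mile 55.

x = 55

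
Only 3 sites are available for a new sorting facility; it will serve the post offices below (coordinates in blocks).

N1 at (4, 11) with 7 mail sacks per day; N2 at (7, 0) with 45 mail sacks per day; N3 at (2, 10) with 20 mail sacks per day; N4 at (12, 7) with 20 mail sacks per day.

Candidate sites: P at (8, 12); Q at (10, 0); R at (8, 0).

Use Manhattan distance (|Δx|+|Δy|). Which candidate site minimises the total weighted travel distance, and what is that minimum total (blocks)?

Total weighted distance at each candidate:
  P (8, 12): total = 960
  Q (10, 0): total = 794
  R (8, 0): total = 690
Minimum is at R with total 690 blocks.

R, total 690 blocks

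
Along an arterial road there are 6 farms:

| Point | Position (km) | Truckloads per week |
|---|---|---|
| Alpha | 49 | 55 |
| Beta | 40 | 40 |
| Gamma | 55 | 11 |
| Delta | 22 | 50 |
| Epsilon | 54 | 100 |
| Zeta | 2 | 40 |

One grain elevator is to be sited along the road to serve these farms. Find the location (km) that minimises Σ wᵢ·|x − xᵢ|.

x = 49

For a sum of weighted absolute distances on a line, the optimum is the weighted median (not the mean). Total weight W = 296; half-weight = 148.
Sort by position and accumulate weight:
  km 2 (Zeta, w=40) → cum 40
  km 22 (Delta, w=50) → cum 90
  km 40 (Beta, w=40) → cum 130
  km 49 (Alpha, w=55) → cum 185  ≥ 148 → median here
  km 54 (Epsilon, w=100) → cum 285
  km 55 (Gamma, w=11) → cum 296
Optimal location: km 49.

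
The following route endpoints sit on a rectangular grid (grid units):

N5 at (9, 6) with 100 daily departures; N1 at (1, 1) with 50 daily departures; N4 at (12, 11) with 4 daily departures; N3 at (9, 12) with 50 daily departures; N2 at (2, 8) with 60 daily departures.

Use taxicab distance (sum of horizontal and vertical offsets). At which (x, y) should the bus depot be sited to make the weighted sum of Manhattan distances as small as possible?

(9, 6)

Manhattan distance separates: Σwᵢ(|x−xᵢ|+|y−yᵢ|) = Σwᵢ|x−xᵢ| + Σwᵢ|y−yᵢ|, so x and y are optimised independently as 1-D weighted medians.
Total weight W = 264; half = 132.
x-coordinate, sorted with cumulative weight:
  x=1 (N1, w=50) cum 50
  x=2 (N2, w=60) cum 110
  x=9 (N5, w=100) cum 210  ← median
  x=9 (N3, w=50) cum 260
  x=12 (N4, w=4) cum 264
⇒ x* = 9
y-coordinate, sorted with cumulative weight:
  y=1 (N1, w=50) cum 50
  y=6 (N5, w=100) cum 150  ← median
  y=8 (N2, w=60) cum 210
  y=11 (N4, w=4) cum 214
  y=12 (N3, w=50) cum 264
⇒ y* = 6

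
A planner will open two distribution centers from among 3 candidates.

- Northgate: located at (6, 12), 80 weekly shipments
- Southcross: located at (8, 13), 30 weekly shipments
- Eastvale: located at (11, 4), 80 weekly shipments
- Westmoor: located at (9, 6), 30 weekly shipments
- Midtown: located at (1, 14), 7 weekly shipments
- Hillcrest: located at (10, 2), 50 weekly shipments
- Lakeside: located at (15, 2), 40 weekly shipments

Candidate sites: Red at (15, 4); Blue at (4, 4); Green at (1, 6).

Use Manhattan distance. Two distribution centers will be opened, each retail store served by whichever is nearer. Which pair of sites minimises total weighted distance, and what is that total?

{Red, Blue}, total 2241

Evaluate every pair (each demand assigned to the nearer of the two):
  {Red, Blue}: total = 2241
  {Red, Green}: total = 2346
  {Blue, Green}: total = 2936
Best pair: {Red, Blue} with total 2241.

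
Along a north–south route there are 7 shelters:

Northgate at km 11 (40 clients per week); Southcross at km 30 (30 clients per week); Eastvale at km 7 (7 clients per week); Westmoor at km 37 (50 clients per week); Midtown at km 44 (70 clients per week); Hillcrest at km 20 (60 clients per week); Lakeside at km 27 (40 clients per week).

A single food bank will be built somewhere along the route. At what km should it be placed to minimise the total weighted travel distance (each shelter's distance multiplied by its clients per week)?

x = 30

For a sum of weighted absolute distances on a line, the optimum is the weighted median (not the mean). Total weight W = 297; half-weight = 148.5.
Sort by position and accumulate weight:
  km 7 (Eastvale, w=7) → cum 7
  km 11 (Northgate, w=40) → cum 47
  km 20 (Hillcrest, w=60) → cum 107
  km 27 (Lakeside, w=40) → cum 147
  km 30 (Southcross, w=30) → cum 177  ≥ 148.5 → median here
  km 37 (Westmoor, w=50) → cum 227
  km 44 (Midtown, w=70) → cum 297
Optimal location: km 30.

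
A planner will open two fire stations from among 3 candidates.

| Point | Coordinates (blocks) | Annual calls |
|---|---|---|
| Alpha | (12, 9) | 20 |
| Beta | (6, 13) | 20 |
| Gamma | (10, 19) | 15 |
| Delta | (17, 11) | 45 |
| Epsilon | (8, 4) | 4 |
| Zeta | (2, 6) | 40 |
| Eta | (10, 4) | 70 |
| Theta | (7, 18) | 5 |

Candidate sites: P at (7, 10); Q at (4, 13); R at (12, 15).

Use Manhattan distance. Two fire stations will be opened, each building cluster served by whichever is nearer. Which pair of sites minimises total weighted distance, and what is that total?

{P, R}, total 1753

Evaluate every pair (each demand assigned to the nearer of the two):
  {P, R}: total = 1753
  {P, Q}: total = 1893
  {Q, R}: total = 2017
Best pair: {P, R} with total 1753.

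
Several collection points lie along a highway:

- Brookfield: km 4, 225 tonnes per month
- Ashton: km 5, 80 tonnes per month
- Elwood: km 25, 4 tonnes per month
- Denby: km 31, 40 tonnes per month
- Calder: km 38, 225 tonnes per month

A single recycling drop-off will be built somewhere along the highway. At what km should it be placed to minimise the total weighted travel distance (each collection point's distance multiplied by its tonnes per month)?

x = 5

For a sum of weighted absolute distances on a line, the optimum is the weighted median (not the mean). Total weight W = 574; half-weight = 287.
Sort by position and accumulate weight:
  km 4 (Brookfield, w=225) → cum 225
  km 5 (Ashton, w=80) → cum 305  ≥ 287 → median here
  km 25 (Elwood, w=4) → cum 309
  km 31 (Denby, w=40) → cum 349
  km 38 (Calder, w=225) → cum 574
Optimal location: km 5.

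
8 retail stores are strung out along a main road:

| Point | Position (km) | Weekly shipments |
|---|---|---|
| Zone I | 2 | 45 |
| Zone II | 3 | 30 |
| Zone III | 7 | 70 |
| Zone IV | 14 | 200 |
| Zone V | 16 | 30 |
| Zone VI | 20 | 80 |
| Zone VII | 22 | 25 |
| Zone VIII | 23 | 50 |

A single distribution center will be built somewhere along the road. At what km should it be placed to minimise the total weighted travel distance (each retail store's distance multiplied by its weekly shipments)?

x = 14

For a sum of weighted absolute distances on a line, the optimum is the weighted median (not the mean). Total weight W = 530; half-weight = 265.
Sort by position and accumulate weight:
  km 2 (Zone I, w=45) → cum 45
  km 3 (Zone II, w=30) → cum 75
  km 7 (Zone III, w=70) → cum 145
  km 14 (Zone IV, w=200) → cum 345  ≥ 265 → median here
  km 16 (Zone V, w=30) → cum 375
  km 20 (Zone VI, w=80) → cum 455
  km 22 (Zone VII, w=25) → cum 480
  km 23 (Zone VIII, w=50) → cum 530
Optimal location: km 14.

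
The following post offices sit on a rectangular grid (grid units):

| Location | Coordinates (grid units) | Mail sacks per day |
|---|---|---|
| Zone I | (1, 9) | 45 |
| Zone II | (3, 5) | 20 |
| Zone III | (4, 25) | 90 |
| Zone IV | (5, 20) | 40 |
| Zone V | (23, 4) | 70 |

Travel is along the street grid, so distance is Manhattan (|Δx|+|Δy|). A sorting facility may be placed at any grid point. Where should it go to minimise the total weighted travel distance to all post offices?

Manhattan distance separates: Σwᵢ(|x−xᵢ|+|y−yᵢ|) = Σwᵢ|x−xᵢ| + Σwᵢ|y−yᵢ|, so x and y are optimised independently as 1-D weighted medians.
Total weight W = 265; half = 132.5.
x-coordinate, sorted with cumulative weight:
  x=1 (Zone I, w=45) cum 45
  x=3 (Zone II, w=20) cum 65
  x=4 (Zone III, w=90) cum 155  ← median
  x=5 (Zone IV, w=40) cum 195
  x=23 (Zone V, w=70) cum 265
⇒ x* = 4
y-coordinate, sorted with cumulative weight:
  y=4 (Zone V, w=70) cum 70
  y=5 (Zone II, w=20) cum 90
  y=9 (Zone I, w=45) cum 135  ← median
  y=20 (Zone IV, w=40) cum 175
  y=25 (Zone III, w=90) cum 265
⇒ y* = 9

(4, 9)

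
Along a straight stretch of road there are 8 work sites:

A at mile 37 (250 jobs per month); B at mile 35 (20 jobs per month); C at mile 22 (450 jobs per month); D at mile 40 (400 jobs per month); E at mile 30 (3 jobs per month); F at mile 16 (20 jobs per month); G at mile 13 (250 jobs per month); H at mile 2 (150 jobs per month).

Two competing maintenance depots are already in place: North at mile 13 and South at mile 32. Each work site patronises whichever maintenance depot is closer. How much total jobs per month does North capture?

The indifferent point is the midpoint (13+32)/2 = 22.5; work sites left of it (closer to North at 13) go to North, those right go to South.
  H at 2 (w=150) → North
  G at 13 (w=250) → North
  F at 16 (w=20) → North
  C at 22 (w=450) → North
  E at 30 (w=3) → South
  B at 35 (w=20) → South
  A at 37 (w=250) → South
  D at 40 (w=400) → South
North captures 870; South captures 673.

870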